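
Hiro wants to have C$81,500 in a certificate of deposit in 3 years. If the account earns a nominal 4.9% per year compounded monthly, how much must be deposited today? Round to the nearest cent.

C$70,379.52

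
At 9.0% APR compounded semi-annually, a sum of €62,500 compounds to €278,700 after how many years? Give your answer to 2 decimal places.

16.98 years

Periodic rate i = 0.09/2 = 0.045.
(1+i)^n = 278700/62500 = 4.45920, so n = ln 4.45920 / ln 1.045 = 33.9635 half-years
= 33.9635/2 years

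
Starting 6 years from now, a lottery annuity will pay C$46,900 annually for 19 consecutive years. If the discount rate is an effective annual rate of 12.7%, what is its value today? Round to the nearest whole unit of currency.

Value one period before first payment (t=5): 46900 × [1 − (1+0.127)^(−19)] / 0.127 = 46900 × 7.061855 = 331,201.0102
PV₀ = 331,201.0102 / (1+0.127)^5 = 331,201.0102 / 1.818108 = 182,167.9925

C$182,168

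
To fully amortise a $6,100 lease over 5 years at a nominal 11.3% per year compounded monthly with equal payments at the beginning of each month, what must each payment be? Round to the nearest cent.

$132.30

i = 0.113/12 = 0.00941667 per month; n = 5·12 = 60.
Annuity-PV factor × (1+i) = 46.108224; PMT = 6100 / 46.108224 = 132.2974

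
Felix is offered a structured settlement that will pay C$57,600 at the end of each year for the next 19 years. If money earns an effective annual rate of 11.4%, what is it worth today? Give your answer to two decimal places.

C$440,295.23

PV = PMT · [1 − (1+i)^(−n)] / i = 57600 · 7.644014 = 440,295.2314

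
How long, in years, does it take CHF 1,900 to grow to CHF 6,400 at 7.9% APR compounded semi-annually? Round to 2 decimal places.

15.67 years

Periodic rate i = 0.079/2 = 0.0395.
n = ln(6400/1900) / ln(1+0.0395) = ln(3.36842) / 0.038740 = 31.3487 half-years
= 31.3487/2 years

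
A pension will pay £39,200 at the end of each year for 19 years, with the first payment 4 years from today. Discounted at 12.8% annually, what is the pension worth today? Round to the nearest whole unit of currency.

£191,737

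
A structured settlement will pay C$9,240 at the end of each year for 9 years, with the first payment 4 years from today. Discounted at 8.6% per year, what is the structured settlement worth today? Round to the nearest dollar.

C$43,963

Value one period before first payment (t=3): 9240 × [1 − (1+0.086)^(−9)] / 0.086 = 9240 × 6.093984 = 56,308.4108
Discount back 3 years: 56,308.4108 × (1+0.086)^(−3) = 56,308.4108 × 0.780747 = 43,962.6431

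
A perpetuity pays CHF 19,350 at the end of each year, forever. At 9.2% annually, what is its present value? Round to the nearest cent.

CHF 210,326.09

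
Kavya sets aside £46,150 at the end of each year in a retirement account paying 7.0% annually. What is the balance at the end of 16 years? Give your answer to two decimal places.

FV = PMT · [(1+i)^n − 1] / i = 46150 · 27.888054 = 1,287,033.6714

£1,287,033.67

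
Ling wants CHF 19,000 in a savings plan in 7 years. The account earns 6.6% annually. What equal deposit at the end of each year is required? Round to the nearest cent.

PMT = 19000 / ( [(1+0.066)^7 − 1] / 0.066 ) = 19000 / 8.548930 = 2,222.5004

CHF 2,222.50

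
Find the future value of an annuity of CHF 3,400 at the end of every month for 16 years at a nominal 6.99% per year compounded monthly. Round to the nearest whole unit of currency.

i = 0.0699/12 = 0.005825 per month; n = 16·12 = 192.
FV = PMT · [(1+i)^n − 1] / i = 3400 · 351.938485 = 1,196,590.8487

CHF 1,196,591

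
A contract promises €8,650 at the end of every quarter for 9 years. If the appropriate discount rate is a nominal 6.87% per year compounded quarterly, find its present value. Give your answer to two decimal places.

i = 0.0687/4 = 0.017175 per quarter; n = 9·4 = 36.
PV = 8650 × [1 − (1+0.017175)^(−36)] / 0.017175 = 8650 × 26.684368 = 230,819.7869

€230,819.79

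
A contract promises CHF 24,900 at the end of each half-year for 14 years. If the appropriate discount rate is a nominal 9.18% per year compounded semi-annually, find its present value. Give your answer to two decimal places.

CHF 388,078.40

Periodic rate i = 0.0918/2 = 0.0459; n = 14 × 2 = 28 periods.
PV = 24900 × [1 − (1+0.0459)^(−28)] / 0.0459 = 24900 × 15.585478 = 388,078.3978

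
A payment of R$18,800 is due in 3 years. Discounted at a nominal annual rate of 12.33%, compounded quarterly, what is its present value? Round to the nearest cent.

R$13,059.86

i = 0.1233/4 = 0.030825 per quarter; n = 3·4 = 12.
PV = FV·(1+i)^(−n) = 18,800 × 0.694673 = 13,059.8605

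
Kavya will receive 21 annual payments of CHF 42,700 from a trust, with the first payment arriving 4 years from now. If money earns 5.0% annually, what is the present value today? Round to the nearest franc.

Value one period before first payment (t=3): 42700 × [1 − (1+0.05)^(−21)] / 0.05 = 42700 × 12.821153 = 547,463.2206
PV₀ = 547,463.2206 / (1+0.05)^3 = 547,463.2206 / 1.157625 = 472,919.3138

CHF 472,919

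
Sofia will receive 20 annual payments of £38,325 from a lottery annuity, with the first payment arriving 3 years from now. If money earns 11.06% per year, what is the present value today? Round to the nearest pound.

PV at t=2 (ordinary 20-year annuity): 38325 × a(20|0.1106) = 38325 × 7.932183 = 304,000.9065
PV₀ = 304,000.9065 / (1+0.1106)^2 = 304,000.9065 / 1.233432 = 246,467.4321

£246,467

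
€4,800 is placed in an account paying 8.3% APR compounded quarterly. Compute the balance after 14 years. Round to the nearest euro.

Periodic rate i = 0.083/4 = 0.02075; n = 14 × 4 = 56 periods.
FV = 4,800 × (1 + 0.02075)^56 = 15,160.9704

€15,161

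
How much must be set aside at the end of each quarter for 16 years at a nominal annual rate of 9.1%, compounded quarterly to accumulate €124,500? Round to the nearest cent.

€879.79

With 4 periods per year: i = 0.02275, n = 64.
FV-annuity factor = 141.510612; PMT = 124500 / 141.510612 = 879.7927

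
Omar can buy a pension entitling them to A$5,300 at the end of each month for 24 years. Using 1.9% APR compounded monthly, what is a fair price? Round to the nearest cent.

A$1,224,994.77

Periodic rate i = 0.019/12 = 0.00158333; n = 24 × 12 = 288 periods.
PV = PMT · [1 − (1+i)^(−n)] / i = 5300 · 231.131088 = 1,224,994.7668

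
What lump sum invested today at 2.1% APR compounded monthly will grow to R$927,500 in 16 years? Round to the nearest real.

Periodic rate i = 0.021/12 = 0.00175; n = 16 × 12 = 192 periods.
Discount factor = (1+0.00175)^(−192) = 0.714833; PV = 927,500 × 0.714833 = 663,007.5992

R$663,008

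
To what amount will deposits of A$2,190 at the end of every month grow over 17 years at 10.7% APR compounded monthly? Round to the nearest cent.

A$1,256,572.75

Periodic rate i = 0.107/12 = 0.00891667; n = 17 × 12 = 204 periods.
Accumulation factor s(204|0.00891667) = 573.777512; FV = 2190 × 573.777512 = 1,256,572.7518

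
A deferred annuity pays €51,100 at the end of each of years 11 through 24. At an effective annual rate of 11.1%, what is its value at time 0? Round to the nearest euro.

€123,869

PV at t=10 (ordinary 14-year annuity): 51100 × a(14|0.111) = 51100 × 6.945149 = 354,897.1236
PV₀ = 354,897.1236 / (1+0.111)^10 = 354,897.1236 / 2.865105 = 123,868.7885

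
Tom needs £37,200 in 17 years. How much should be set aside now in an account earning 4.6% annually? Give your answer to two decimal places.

Discount factor = (1+0.046)^(−17) = 0.465545; PV = 37,200 × 0.465545 = 17,318.2619

£17,318.26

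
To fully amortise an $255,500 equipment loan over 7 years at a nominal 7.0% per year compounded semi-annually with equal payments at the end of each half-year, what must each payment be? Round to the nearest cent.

Periodic rate i = 0.07/2 = 0.035; n = 7 × 2 = 14 periods.
PMT = 255500 / ( [1 − (1+0.035)^(−14)] / 0.035 ) = 255500 / 10.920520 = 23,396.3212

$23,396.32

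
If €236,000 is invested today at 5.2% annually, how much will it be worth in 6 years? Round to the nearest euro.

236,000 × (1+0.052)^6 = 236,000 × 1.355484 = 319,894.2559

€319,894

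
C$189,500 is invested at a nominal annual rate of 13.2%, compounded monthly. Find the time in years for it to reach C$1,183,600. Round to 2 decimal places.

Periodic rate i = 0.132/12 = 0.011.
n = ln(1.1836e+06/189500) / ln(1+0.011) = ln(6.24591) / 0.010940 = 167.4531 months
= 167.4531/12 years

13.95 years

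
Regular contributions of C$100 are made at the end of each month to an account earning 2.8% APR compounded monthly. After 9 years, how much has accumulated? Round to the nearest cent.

C$12,266.50

Periodic rate i = 0.028/12 = 0.00233333; n = 9 × 12 = 108 periods.
FV = 100 × [(1+0.00233333)^108 − 1] / 0.00233333 = 100 × 122.665038 = 12,266.5038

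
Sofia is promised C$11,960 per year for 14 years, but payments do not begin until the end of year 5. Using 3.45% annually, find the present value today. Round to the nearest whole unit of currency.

PV at t=4 (ordinary 14-year annuity): 11960 × a(14|0.0345) = 11960 × 10.957241 = 131,048.5966
PV₀ = 131,048.5966 / (1+0.0345)^4 = 131,048.5966 / 1.145307 = 114,422.2265

C$114,422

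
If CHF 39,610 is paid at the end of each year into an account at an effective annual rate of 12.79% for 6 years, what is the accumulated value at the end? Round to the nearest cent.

Accumulation factor s(6|0.1279) = 8.278692; FV = 39610 × 8.278692 = 327,918.9751

CHF 327,918.98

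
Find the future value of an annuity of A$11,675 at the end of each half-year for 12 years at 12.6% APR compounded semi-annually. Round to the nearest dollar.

A$617,681

With 2 periods per year: i = 0.063, n = 24.
FV = 11675 × [(1+0.063)^24 − 1] / 0.063 = 11675 × 52.906292 = 617,680.9552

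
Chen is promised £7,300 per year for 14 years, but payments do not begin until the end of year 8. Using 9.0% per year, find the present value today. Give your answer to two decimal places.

£31,092.82

Value one period before first payment (t=7): 7300 × [1 − (1+0.09)^(−14)] / 0.09 = 7300 × 7.786150 = 56,838.8978
Discount back 7 years: 56,838.8978 × (1+0.09)^(−7) = 56,838.8978 × 0.547034 = 31,092.8236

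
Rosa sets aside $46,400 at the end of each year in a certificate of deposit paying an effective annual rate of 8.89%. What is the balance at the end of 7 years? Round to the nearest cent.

FV = PMT · [(1+i)^n − 1] / i = 46400 · 9.169454 = 425,462.6761

$425,462.68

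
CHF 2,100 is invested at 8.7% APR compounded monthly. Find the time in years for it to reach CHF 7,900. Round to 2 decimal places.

Periodic rate i = 0.087/12 = 0.00725.
(1+i)^n = 7900/2100 = 3.76190, so n = ln 3.76190 / ln 1.00725 = 183.4100 months
= 183.4100/12 years

15.28 years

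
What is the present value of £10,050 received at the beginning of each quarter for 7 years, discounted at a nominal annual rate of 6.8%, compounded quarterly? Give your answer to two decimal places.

With 4 periods per year: i = 0.017, n = 28.
PV = 10050 × [1 − (1+0.017)^(−28)] / 0.017 × (1+i) = 10050 × 22.508366 = 226,209.0767
Payments are at the start of each period, so multiply by (1+i).

£226,209.08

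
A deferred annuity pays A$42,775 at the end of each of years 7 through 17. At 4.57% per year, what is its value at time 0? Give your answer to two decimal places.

Value one period before first payment (t=6): 42775 × [1 − (1+0.0457)^(−11)] / 0.0457 = 42775 × 8.497231 = 363,469.0753
PV₀ = 363,469.0753 / (1+0.0457)^6 = 363,469.0753 / 1.307503 = 277,987.2120

A$277,987.21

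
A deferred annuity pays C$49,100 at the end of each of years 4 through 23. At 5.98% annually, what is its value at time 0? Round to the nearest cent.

C$473,887.89

Value one period before first payment (t=3): 49100 × [1 − (1+0.0598)^(−20)] / 0.0598 = 49100 × 11.488567 = 564,088.6484
Discount back 3 years: 564,088.6484 × (1+0.0598)^(−3) = 564,088.6484 × 0.840095 = 473,887.8944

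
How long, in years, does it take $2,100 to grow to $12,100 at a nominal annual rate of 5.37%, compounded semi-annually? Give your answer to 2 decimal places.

33.05 years

Periodic rate i = 0.0537/2 = 0.02685.
(1+i)^n = 12100/2100 = 5.76190, so n = ln 5.76190 / ln 1.02685 = 66.0959 half-years
= 66.0959/2 years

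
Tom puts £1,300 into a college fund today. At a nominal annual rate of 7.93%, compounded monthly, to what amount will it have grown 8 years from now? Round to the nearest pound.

£2,447

With 12 periods per year: i = 0.00660833, n = 96.
FV = PV·(1+i)^n = 1,300 × 1.881959 = 2,446.5461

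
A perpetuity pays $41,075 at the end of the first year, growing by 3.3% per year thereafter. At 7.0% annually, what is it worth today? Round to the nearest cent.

PV = D₁/(r − g) = 41075/(0.07 − 0.033) = 1,110,135.1351

$1,110,135.14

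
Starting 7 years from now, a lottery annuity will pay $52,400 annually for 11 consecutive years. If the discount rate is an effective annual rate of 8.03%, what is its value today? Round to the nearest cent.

PV at t=6 (ordinary 11-year annuity): 52400 × a(11|0.0803) = 52400 × 7.128586 = 373,537.8925
PV₀ = 373,537.8925 / (1+0.0803)^6 = 373,537.8925 / 1.589521 = 235,000.2951

$235,000.30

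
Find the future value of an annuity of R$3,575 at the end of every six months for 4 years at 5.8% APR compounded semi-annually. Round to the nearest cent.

R$31,677.52

i = 0.058/2 = 0.029 per half-year; n = 4·2 = 8.
Accumulation factor s(8|0.029) = 8.860843; FV = 3575 × 8.860843 = 31,677.5152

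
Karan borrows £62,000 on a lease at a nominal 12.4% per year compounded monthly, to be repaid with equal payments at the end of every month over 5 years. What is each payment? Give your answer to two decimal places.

i = 0.124/12 = 0.0103333 per month; n = 5·12 = 60.
Annuity-PV factor = 44.549168; PMT = 62000 / 44.549168 = 1,391.7207

£1,391.72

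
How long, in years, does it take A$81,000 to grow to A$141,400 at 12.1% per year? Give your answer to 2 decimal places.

4.88 years

n = ln(141400/81000) / ln(1+0.121) = ln(1.74568) / 0.114221 = 4.8778 years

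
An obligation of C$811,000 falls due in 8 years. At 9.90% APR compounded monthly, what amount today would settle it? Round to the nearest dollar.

i = 0.099/12 = 0.00825 per month; n = 8·12 = 96.
Discount factor = (1+0.00825)^(−96) = 0.454412; PV = 811,000 × 0.454412 = 368,528.1856

C$368,528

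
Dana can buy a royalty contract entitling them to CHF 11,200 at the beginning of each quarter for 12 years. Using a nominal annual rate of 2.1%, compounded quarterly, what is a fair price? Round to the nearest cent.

With 4 periods per year: i = 0.00525, n = 48.
PV = PMT · [1 − (1+i)^(−n)] / i × (1+i) = 11200 · 42.554193 = 476,606.9599
(annuity-due: payments at period start, so ×(1+i).)

CHF 476,606.96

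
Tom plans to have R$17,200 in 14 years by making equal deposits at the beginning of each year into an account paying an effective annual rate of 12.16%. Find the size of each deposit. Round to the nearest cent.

PMT = 17200 / ( [(1+0.1216)^14 − 1] / 0.1216 × (1+i) ) = 17200 / 36.763459 = 467.8559

R$467.86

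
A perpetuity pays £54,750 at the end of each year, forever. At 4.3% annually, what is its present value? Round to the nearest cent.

£1,273,255.81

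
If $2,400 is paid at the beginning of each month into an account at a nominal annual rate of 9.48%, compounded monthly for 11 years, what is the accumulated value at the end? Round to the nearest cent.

With 12 periods per year: i = 0.0079, n = 132.
Accumulation factor s(132|0.0079) × (1+i) = 232.907637; FV = 2400 × 232.907637 = 558,978.3299
(Beginning-of-period payments → annuity-due factor ×(1+i).)

$558,978.33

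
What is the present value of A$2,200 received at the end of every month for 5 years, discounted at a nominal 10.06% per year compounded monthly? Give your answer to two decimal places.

Periodic rate i = 0.1006/12 = 0.00838333; n = 5 × 12 = 60 periods.
Annuity factor a(60|0.00838333) = 47.000037; PV = 2200 × 47.000037 = 103,400.0804

A$103,400.08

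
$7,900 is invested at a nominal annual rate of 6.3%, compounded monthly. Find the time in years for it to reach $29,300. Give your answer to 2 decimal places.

20.86 years

Periodic rate i = 0.063/12 = 0.00525.
(1+i)^n = 29300/7900 = 3.70886, so n = ln 3.70886 / ln 1.00525 = 250.3166 months
= 250.3166/12 years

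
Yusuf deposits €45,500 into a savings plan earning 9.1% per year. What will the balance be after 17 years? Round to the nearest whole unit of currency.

€200,001

FV = 45,500 × (1 + 0.091)^17 = 200,000.9952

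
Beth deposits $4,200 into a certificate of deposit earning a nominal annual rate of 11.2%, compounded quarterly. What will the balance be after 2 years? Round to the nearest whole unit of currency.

$5,238

Periodic rate i = 0.112/4 = 0.028; n = 2 × 4 = 8 periods.
FV = 4,200 × (1 + 0.028)^8 = 5,238.3463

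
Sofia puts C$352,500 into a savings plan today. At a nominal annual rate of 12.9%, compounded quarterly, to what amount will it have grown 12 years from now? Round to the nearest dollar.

i = 0.129/4 = 0.03225 per quarter; n = 12·4 = 48.
352,500 × (1+0.03225)^48 = 352,500 × 4.588543 = 1,617,461.3641

C$1,617,461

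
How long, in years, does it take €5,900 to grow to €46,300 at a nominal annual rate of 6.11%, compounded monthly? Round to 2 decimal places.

Periodic rate i = 0.0611/12 = 0.00509167.
n = ln(46300/5900) / ln(1+0.00509167) = ln(7.84746) / 0.005079 = 405.6491 months
= 405.6491/12 years

33.80 years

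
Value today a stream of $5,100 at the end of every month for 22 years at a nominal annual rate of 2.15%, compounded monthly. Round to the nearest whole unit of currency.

Periodic rate i = 0.0215/12 = 0.00179167; n = 22 × 12 = 264 periods.
PV = 5100 × [1 − (1+0.00179167)^(−264)] / 0.00179167 = 5100 × 210.198781 = 1,072,013.7839

$1,072,014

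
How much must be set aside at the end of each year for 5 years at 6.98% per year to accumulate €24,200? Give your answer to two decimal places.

€4,209.83

PMT = 24200 / ( [(1+0.0698)^5 − 1] / 0.0698 ) = 24200 / 5.748444 = 4,209.8345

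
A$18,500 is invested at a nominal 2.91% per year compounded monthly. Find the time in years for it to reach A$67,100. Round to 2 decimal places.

44.33 years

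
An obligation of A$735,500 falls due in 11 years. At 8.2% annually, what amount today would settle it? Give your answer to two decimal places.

A$309,088.47

PV = FV·(1+i)^(−n) = 735,500 × 0.420243 = 309,088.4727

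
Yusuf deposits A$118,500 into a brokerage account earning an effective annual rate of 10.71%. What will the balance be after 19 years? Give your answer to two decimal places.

A$818,970.98

FV = 118,500 × (1 + 0.1071)^19 = 818,970.9838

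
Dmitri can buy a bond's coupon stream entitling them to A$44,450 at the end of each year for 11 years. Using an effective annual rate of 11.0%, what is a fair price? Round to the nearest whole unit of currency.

A$275,880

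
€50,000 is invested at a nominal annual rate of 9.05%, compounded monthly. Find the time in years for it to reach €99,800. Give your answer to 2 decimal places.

7.67 years

Periodic rate i = 0.0905/12 = 0.00754167.
(1+i)^n = 99800/50000 = 1.99600, so n = ln 1.99600 / ln 1.00754 = 91.9887 months
= 91.9887/12 years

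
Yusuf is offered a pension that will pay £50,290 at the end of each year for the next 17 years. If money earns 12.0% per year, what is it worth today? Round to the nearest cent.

£358,046.22

PV = 50290 × [1 − (1+0.12)^(−17)] / 0.12 = 50290 × 7.119630 = 358,046.2175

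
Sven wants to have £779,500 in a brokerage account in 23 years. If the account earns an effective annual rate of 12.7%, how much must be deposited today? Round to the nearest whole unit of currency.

PV = 779,500 / (1 + 0.127)^23 = 779,500 / 15.640480 = 49,838.6248

£49,839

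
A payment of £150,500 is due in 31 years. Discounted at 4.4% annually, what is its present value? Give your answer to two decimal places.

£39,611.48

Discount factor = (1+0.044)^(−31) = 0.263199; PV = 150,500 × 0.263199 = 39,611.4775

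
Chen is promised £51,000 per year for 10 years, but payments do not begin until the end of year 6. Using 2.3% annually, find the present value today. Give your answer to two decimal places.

PV at t=5 (ordinary 10-year annuity): 51000 × a(10|0.023) = 51000 × 8.843210 = 451,003.7221
Discount back 5 years: 451,003.7221 × (1+0.023)^(−5) = 451,003.7221 × 0.892528 = 402,533.4333

£402,533.43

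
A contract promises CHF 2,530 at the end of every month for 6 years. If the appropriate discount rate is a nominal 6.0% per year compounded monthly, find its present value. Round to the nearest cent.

CHF 152,658.97

Periodic rate i = 0.06/12 = 0.005; n = 6 × 12 = 72 periods.
Annuity factor a(72|0.005) = 60.339514; PV = 2530 × 60.339514 = 152,658.9703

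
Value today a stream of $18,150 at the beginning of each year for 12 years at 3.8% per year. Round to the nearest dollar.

PV = PMT · [1 − (1+i)^(−n)] / i × (1+i) = 18150 · 9.855738 = 178,881.6483
Payments are at the start of each period, so multiply by (1+i).

$178,882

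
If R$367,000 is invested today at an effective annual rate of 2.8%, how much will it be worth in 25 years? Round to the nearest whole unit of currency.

R$731,971

FV = 367,000 × (1 + 0.028)^25 = 731,971.0938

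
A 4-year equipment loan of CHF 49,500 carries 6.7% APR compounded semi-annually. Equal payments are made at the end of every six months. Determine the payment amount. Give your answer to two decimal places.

CHF 7,156.08

Periodic rate i = 0.067/2 = 0.0335; n = 4 × 2 = 8 periods.
Annuity-PV factor = 6.917193; PMT = 49500 / 6.917193 = 7,156.0818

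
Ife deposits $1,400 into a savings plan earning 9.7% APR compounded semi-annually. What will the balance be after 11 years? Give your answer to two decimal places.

$3,968.57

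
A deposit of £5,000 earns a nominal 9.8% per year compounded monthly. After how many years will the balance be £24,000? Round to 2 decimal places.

16.07 years

Periodic rate i = 0.098/12 = 0.00816667.
(1+i)^n = 24000/5000 = 4.80000, so n = ln 4.80000 / ln 1.00817 = 192.8587 months
= 192.8587/12 years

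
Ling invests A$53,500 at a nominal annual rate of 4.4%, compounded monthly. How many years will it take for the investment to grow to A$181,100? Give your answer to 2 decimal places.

27.76 years

Periodic rate i = 0.044/12 = 0.00366667.
(1+i)^n = 181100/53500 = 3.38505, so n = ln 3.38505 / ln 1.00367 = 333.1641 months
= 333.1641/12 years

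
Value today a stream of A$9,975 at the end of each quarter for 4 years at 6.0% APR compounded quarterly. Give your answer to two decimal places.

A$140,959.36

i = 0.06/4 = 0.015 per quarter; n = 4·4 = 16.
PV = 9975 × [1 − (1+0.015)^(−16)] / 0.015 = 9975 × 14.131264 = 140,959.3589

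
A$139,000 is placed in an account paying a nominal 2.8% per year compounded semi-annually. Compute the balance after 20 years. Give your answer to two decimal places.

A$242,400.21

With 2 periods per year: i = 0.014, n = 40.
139,000 × (1+0.014)^40 = 139,000 × 1.743886 = 242,400.2147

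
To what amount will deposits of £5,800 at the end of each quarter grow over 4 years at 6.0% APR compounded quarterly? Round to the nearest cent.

i = 0.06/4 = 0.015 per quarter; n = 4·4 = 16.
Accumulation factor s(16|0.015) = 17.932370; FV = 5800 × 17.932370 = 104,007.7451

£104,007.75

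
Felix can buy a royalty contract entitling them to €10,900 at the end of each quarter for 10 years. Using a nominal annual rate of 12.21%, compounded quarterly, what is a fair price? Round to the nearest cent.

€249,826.39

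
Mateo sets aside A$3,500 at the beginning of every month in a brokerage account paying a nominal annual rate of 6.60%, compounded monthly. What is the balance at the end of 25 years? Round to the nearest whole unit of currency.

A$2,676,865

With 12 periods per year: i = 0.0055, n = 300.
FV = 3500 × [(1+0.0055)^300 − 1] / 0.0055 × (1+i) = 3500 × 764.818504 = 2,676,864.7645
(Beginning-of-period payments → annuity-due factor ×(1+i).)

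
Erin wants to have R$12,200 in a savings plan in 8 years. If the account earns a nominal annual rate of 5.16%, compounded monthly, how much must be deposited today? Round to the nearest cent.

Periodic rate i = 0.0516/12 = 0.0043; n = 8 × 12 = 96 periods.
Discount factor = (1+0.0043)^(−96) = 0.662381; PV = 12,200 × 0.662381 = 8,081.0429

R$8,081.04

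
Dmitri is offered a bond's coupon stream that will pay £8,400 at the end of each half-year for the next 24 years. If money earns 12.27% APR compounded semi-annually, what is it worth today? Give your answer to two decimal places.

£129,062.42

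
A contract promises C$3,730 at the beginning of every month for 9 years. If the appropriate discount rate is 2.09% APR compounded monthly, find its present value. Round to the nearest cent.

C$367,569.51

With 12 periods per year: i = 0.00174167, n = 108.
PV = 3730 × [1 − (1+0.00174167)^(−108)] / 0.00174167 × (1+i) = 3730 × 98.544106 = 367,569.5141
(annuity-due: payments at period start, so ×(1+i).)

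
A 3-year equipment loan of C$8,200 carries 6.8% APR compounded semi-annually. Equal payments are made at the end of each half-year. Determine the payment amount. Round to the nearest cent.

C$1,533.83

i = 0.068/2 = 0.034 per half-year; n = 3·2 = 6.
Annuity-PV factor = 5.346101; PMT = 8200 / 5.346101 = 1,533.8282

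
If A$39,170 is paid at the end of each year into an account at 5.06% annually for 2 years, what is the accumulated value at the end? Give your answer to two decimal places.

Accumulation factor s(2|0.0506) = 2.050600; FV = 39170 × 2.050600 = 80,322.0020

A$80,322.00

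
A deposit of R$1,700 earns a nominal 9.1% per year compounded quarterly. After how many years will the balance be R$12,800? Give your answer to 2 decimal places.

22.44 years

Periodic rate i = 0.091/4 = 0.02275.
n = ln(12800/1700) / ln(1+0.02275) = ln(7.52941) / 0.022495 = 89.7448 quarters
= 89.7448/4 years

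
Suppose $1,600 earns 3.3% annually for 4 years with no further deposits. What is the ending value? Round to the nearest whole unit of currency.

$1,822

1,600 × (1+0.033)^4 = 1,600 × 1.138679 = 1,821.8863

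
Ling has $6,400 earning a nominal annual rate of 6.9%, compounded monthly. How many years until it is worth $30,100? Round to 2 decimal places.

22.50 years

Periodic rate i = 0.069/12 = 0.00575.
(1+i)^n = 30100/6400 = 4.70312, so n = ln 4.70312 / ln 1.00575 = 270.0303 months
= 270.0303/12 years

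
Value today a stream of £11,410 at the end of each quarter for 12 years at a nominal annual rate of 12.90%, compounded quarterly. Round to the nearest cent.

i = 0.129/4 = 0.03225 per quarter; n = 12·4 = 48.
Annuity factor a(48|0.03225) = 24.250105; PV = 11410 × 24.250105 = 276,693.7000

£276,693.70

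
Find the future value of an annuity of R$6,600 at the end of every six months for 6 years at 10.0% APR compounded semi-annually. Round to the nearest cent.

R$105,053.04

With 2 periods per year: i = 0.05, n = 12.
FV = PMT · [(1+i)^n − 1] / i = 6600 · 15.917127 = 105,053.0350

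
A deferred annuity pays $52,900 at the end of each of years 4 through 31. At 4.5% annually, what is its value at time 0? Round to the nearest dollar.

Value one period before first payment (t=3): 52900 × [1 − (1+0.045)^(−28)] / 0.045 = 52900 × 15.742874 = 832,798.0088
PV₀ = 832,798.0088 / (1+0.045)^3 = 832,798.0088 / 1.141166 = 729,778.0670

$729,778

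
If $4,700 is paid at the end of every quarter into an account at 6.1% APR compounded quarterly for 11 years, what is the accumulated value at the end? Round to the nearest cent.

$291,649.51

With 4 periods per year: i = 0.01525, n = 44.
FV = PMT · [(1+i)^n − 1] / i = 4700 · 62.053087 = 291,649.5083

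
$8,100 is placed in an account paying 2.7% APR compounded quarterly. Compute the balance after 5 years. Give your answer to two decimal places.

Periodic rate i = 0.027/4 = 0.00675; n = 5 × 4 = 20 periods.
FV = 8,100 × (1 + 0.00675)^20 = 9,266.5438

$9,266.54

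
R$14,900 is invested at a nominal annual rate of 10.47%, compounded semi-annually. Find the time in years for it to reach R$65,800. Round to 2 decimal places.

Periodic rate i = 0.1047/2 = 0.05235.
n = ln(65800/14900) / ln(1+0.05235) = ln(4.41611) / 0.051026 = 29.1080 half-years
= 29.1080/2 years

14.55 years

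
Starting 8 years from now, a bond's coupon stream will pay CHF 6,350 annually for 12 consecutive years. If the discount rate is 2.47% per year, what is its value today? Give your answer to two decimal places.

CHF 55,009.60

Value one period before first payment (t=7): 6350 × [1 − (1+0.0247)^(−12)] / 0.0247 = 6350 × 10.276422 = 65,255.2805
Discount back 7 years: 65,255.2805 × (1+0.0247)^(−7) = 65,255.2805 × 0.842991 = 55,009.6026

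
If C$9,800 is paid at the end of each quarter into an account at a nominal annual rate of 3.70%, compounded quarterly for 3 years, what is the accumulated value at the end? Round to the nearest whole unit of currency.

C$123,771

With 4 periods per year: i = 0.00925, n = 12.
Accumulation factor s(12|0.00925) = 12.629721; FV = 9800 × 12.629721 = 123,771.2695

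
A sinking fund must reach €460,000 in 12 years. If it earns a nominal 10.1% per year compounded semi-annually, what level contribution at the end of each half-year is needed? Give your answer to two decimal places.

€10,268.94

i = 0.101/2 = 0.0505 per half-year; n = 12·2 = 24.
PMT = 460000 / ( [(1+0.0505)^24 − 1] / 0.0505 ) = 460000 / 44.795263 = 10,268.9430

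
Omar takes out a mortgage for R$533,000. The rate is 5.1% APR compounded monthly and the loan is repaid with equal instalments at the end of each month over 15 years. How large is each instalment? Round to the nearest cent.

R$4,242.75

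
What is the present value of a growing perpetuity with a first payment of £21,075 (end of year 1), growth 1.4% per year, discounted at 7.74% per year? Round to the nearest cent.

PV = PMT / (i − g) = 21075 / (0.0774 − 0.014) = 21075 / 0.063400 = 332,413.2492

£332,413.25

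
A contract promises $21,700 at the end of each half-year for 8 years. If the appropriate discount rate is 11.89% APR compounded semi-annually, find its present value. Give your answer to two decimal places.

Periodic rate i = 0.1189/2 = 0.05945; n = 8 × 2 = 16 periods.
PV = PMT · [1 − (1+i)^(−n)] / i = 21700 · 10.144176 = 220,128.6148

$220,128.61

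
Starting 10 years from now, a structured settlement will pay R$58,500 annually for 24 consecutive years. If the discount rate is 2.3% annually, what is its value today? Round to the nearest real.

Value one period before first payment (t=9): 58500 × [1 − (1+0.023)^(−24)] / 0.023 = 58500 × 18.286591 = 1,069,765.5784
Discount back 9 years: 1,069,765.5784 × (1+0.023)^(−9) = 1,069,765.5784 × 0.814928 = 871,782.0371

R$871,782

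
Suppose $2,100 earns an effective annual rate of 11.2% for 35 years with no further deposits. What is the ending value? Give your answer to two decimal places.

$86,275.37

2,100 × (1+0.112)^35 = 2,100 × 41.083511 = 86,275.3735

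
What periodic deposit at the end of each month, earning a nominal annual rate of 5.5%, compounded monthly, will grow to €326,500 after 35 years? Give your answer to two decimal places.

Periodic rate i = 0.055/12 = 0.00458333; n = 35 × 12 = 420 periods.
FV-annuity factor = 1270.923437; PMT = 326500 / 1270.923437 = 256.8998

€256.90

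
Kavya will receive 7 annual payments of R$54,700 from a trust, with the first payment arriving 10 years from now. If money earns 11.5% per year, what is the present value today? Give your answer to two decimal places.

R$95,225.64

PV at t=9 (ordinary 7-year annuity): 54700 × a(7|0.115) = 54700 × 4.637035 = 253,645.8149
Discount back 9 years: 253,645.8149 × (1+0.115)^(−9) = 253,645.8149 × 0.375428 = 95,225.6388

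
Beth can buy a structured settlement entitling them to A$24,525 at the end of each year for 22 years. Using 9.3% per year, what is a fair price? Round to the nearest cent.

PV = PMT · [1 − (1+i)^(−n)] / i = 24525 · 9.232584 = 226,429.1108

A$226,429.11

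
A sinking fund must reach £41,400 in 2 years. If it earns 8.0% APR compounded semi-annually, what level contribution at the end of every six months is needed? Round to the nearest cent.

With 2 periods per year: i = 0.04, n = 4.
PMT = 41400 / ( [(1+0.04)^4 − 1] / 0.04 ) = 41400 / 4.246464 = 9,749.2879

£9,749.29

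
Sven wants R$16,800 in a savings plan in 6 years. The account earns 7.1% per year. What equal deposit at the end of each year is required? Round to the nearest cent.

PMT = 16800 / ( [(1+0.071)^6 − 1] / 0.071 ) = 16800 / 7.171343 = 2,342.6575

R$2,342.66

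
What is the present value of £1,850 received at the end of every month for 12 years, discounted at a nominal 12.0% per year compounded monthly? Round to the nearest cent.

£140,853.74

Periodic rate i = 0.12/12 = 0.01; n = 12 × 12 = 144 periods.
Annuity factor a(144|0.01) = 76.137157; PV = 1850 × 76.137157 = 140,853.7413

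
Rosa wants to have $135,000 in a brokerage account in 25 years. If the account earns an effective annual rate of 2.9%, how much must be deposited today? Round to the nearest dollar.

PV = 135,000 / (1 + 0.029)^25 = 135,000 / 2.043546 = 66,061.6474

$66,062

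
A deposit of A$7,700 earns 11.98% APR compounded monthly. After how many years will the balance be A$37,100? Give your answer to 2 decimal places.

Periodic rate i = 0.1198/12 = 0.00998333.
(1+i)^n = 37100/7700 = 4.81818, so n = ln 4.81818 / ln 1.00998 = 158.2871 months
= 158.2871/12 years

13.19 years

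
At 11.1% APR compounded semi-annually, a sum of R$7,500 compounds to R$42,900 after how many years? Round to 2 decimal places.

Periodic rate i = 0.111/2 = 0.0555.
n = ln(42900/7500) / ln(1+0.0555) = ln(5.72000) / 0.054015 = 32.2870 half-years
= 32.2870/2 years

16.14 years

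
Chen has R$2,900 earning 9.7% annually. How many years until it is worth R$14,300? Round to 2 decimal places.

(1+i)^n = 14300/2900 = 4.93103, so n = ln 4.93103 / ln 1.097 = 17.2344 years

17.23 years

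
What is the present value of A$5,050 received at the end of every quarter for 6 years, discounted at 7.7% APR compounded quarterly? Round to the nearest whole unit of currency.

A$96,332

i = 0.077/4 = 0.01925 per quarter; n = 6·4 = 24.
Annuity factor a(24|0.01925) = 19.075609; PV = 5050 × 19.075609 = 96,331.8244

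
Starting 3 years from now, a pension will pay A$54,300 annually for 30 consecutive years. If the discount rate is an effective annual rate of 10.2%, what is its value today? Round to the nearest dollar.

PV at t=2 (ordinary 30-year annuity): 54300 × a(30|0.102) = 54300 × 9.271872 = 503,462.6564
Discount back 2 years: 503,462.6564 × (1+0.102)^(−2) = 503,462.6564 × 0.823449 = 414,575.9207

A$414,576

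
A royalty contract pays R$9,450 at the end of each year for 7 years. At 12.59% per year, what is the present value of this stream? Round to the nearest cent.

R$42,332.48

Annuity factor a(7|0.1259) = 4.479628; PV = 9450 × 4.479628 = 42,332.4846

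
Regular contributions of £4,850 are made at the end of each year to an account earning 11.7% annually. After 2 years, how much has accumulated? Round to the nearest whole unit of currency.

FV = PMT · [(1+i)^n − 1] / i = 4850 · 2.117000 = 10,267.4500

£10,267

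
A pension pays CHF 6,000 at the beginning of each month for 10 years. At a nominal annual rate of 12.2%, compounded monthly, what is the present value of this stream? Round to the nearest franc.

CHF 419,071

With 12 periods per year: i = 0.0101667, n = 120.
PV = PMT · [1 − (1+i)^(−n)] / i × (1+i) = 6000 · 69.845137 = 419,070.8247
(Beginning-of-period payments → annuity-due factor ×(1+i).)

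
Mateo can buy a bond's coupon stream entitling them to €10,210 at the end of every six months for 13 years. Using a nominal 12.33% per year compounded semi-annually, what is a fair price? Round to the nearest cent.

€130,651.86

With 2 periods per year: i = 0.06165, n = 26.
PV = 10210 × [1 − (1+0.06165)^(−26)] / 0.06165 = 10210 × 12.796461 = 130,651.8631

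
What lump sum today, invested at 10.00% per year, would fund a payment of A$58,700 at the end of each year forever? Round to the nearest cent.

A$587,000.00

PV = C/r = 58700/0.1 = 587,000.0000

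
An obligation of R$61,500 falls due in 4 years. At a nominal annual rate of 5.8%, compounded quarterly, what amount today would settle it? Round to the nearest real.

With 4 periods per year: i = 0.0145, n = 16.
PV = 61,500 / (1 + 0.0145)^16 = 61,500 / 1.259021 = 48,847.4946

R$48,847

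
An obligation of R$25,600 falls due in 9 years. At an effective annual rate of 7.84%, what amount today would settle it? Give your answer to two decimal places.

R$12,978.40

Discount factor = (1+0.0784)^(−9) = 0.506969; PV = 25,600 × 0.506969 = 12,978.3969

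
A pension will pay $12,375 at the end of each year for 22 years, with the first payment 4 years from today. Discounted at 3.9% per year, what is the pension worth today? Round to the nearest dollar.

$160,976

PV at t=3 (ordinary 22-year annuity): 12375 × a(22|0.039) = 12375 × 14.590235 = 180,554.1595
Discount back 3 years: 180,554.1595 × (1+0.039)^(−3) = 180,554.1595 × 0.891566 = 160,975.8976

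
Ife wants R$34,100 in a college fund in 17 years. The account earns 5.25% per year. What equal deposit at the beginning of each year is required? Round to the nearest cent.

R$1,226.72

PMT = 34100 / ( [(1+0.0525)^17 − 1] / 0.0525 × (1+i) ) = 34100 / 27.797603 = 1,226.7245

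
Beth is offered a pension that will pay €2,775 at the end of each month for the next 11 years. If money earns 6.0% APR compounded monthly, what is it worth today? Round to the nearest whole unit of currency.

€267,675

i = 0.06/12 = 0.005 per month; n = 11·12 = 132.
PV = 2775 × [1 − (1+0.005)^(−132)] / 0.005 = 2775 × 96.459599 = 267,675.3864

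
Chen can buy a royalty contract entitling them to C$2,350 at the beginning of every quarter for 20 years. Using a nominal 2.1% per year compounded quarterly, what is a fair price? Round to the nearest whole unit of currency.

With 4 periods per year: i = 0.00525, n = 80.
Annuity factor a(80|0.00525) × (1+i) = 65.529072; PV = 2350 × 65.529072 = 153,993.3188
(annuity-due: payments at period start, so ×(1+i).)

C$153,993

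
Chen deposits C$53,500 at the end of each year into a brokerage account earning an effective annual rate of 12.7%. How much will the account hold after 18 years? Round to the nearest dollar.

C$3,202,676

FV = 53500 × [(1+0.127)^18 − 1] / 0.127 = 53500 × 59.863111 = 3,202,676.4130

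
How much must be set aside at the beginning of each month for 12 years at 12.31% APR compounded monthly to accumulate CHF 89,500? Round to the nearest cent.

CHF 271.46

With 12 periods per year: i = 0.0102583, n = 144.
PMT = 89500 / ( [(1+0.0102583)^144 − 1] / 0.0102583 × (1+i) ) = 89500 / 329.699099 = 271.4596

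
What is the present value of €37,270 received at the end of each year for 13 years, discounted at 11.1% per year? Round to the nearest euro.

Annuity factor a(13|0.111) = 6.716061; PV = 37270 × 6.716061 = 250,307.5841

€250,308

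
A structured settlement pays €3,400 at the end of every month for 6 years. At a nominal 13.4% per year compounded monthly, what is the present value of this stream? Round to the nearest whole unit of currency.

€167,605

With 12 periods per year: i = 0.0111667, n = 72.
PV = 3400 × [1 − (1+0.0111667)^(−72)] / 0.0111667 = 3400 × 49.295477 = 167,604.6214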